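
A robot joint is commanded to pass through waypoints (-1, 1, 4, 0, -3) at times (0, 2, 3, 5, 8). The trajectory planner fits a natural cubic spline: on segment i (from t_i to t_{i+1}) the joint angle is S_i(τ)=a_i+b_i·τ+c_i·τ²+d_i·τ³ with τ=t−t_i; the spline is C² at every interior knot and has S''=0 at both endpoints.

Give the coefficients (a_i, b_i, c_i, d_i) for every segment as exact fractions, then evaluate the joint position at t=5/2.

  seg 0: a=-1 b=-1/163 c=0 d=41/163
  seg 1: a=1 b=491/163 c=246/163 d=-248/163
  seg 2: a=4 b=239/163 c=-498/163 d=431/652
  seg 3: a=0 b=-460/163 c=297/326 d=-33/326
S(5/2) = 439/163

Δ: Δ0=1, Δ1=3, Δ2=-2, Δ3=-1
row 1: diag=6, rhs=12; c'=1/6, d'=2
row 2: denom=6−1·1/6=35/6; d'=(-30−1·2)/(35/6)=-192/35
row 3: denom=10−2·12/35=326/35; d'=(6−2·-192/35)/(326/35)=297/163
back: M3=297/163
back: M2=-192/35−12/35·297/163=-996/163
back: M1=2−1/6·-996/163=492/163
M: M0=0, M1=492/163, M2=-996/163, M3=297/163, M4=0
seg 0: a=-1, c=M0/2=0, d=(M1−M0)/(6·2)=41/163, b=Δ0−h0·(2M0+M1)/6=-1/163
seg 1: a=1, c=M1/2=246/163, d=(M2−M1)/(6·1)=-248/163, b=Δ1−h1·(2M1+M2)/6=491/163
seg 2: a=4, c=M2/2=-498/163, d=(M3−M2)/(6·2)=431/652, b=Δ2−h2·(2M2+M3)/6=239/163
seg 3: a=0, c=M3/2=297/326, d=(M4−M3)/(6·3)=-33/326, b=Δ3−h3·(2M3+M4)/6=-460/163
t_q=5/2 → seg 1, τ=1/2; S=1+491/163·τ+246/163·τ²+-248/163·τ³=439/163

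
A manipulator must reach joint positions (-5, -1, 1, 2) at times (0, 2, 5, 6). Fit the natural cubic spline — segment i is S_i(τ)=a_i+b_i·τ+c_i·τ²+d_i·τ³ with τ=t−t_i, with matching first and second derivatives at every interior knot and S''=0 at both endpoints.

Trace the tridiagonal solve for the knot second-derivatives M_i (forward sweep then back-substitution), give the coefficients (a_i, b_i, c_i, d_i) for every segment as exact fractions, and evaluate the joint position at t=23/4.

Δ: Δ0=2, Δ1=2/3, Δ2=1
row 1: diag=10, rhs=-8; c'=3/10, d'=-4/5
row 2: denom=8−3·3/10=71/10; d'=(2−3·-4/5)/(71/10)=44/71
back: M2=44/71
back: M1=-4/5−3/10·44/71=-70/71
M: M0=0, M1=-70/71, M2=44/71, M3=0
seg 0: a=-5, c=M0/2=0, d=(M1−M0)/(6·2)=-35/426, b=Δ0−h0·(2M0+M1)/6=496/213
seg 1: a=-1, c=M1/2=-35/71, d=(M2−M1)/(6·3)=19/213, b=Δ1−h1·(2M1+M2)/6=286/213
seg 2: a=1, c=M2/2=22/71, d=(M3−M2)/(6·1)=-22/213, b=Δ2−h2·(2M2+M3)/6=169/213
t_q=23/4 → seg 2, τ=3/4; S=1+169/213·τ+22/71·τ²+-22/213·τ³=3921/2272

  seg 0: a=-5 b=496/213 c=0 d=-35/426
  seg 1: a=-1 b=286/213 c=-35/71 d=19/213
  seg 2: a=1 b=169/213 c=22/71 d=-22/213
S(23/4) = 3921/2272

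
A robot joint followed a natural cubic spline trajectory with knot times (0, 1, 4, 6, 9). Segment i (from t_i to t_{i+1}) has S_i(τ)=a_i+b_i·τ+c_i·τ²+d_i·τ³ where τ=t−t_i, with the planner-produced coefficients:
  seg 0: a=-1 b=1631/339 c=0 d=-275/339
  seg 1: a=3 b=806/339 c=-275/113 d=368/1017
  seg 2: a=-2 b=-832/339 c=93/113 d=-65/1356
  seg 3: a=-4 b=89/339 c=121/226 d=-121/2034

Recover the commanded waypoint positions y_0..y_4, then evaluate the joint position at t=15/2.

y_0 = S_0(0) = a_0 = -1
y_1 = S_1(0) = a_1 = 3
y_2 = S_2(0) = a_2 = -2
y_3 = S_3(0) = a_3 = -4
y_4 = S_3(3) = 0
t_q=15/2 is in segment 3 (τ=3/2); S_3(τ)=-4705/1808

y_0=-1 y_1=3 y_2=-2 y_3=-4 y_4=0
S(15/2) = -4705/1808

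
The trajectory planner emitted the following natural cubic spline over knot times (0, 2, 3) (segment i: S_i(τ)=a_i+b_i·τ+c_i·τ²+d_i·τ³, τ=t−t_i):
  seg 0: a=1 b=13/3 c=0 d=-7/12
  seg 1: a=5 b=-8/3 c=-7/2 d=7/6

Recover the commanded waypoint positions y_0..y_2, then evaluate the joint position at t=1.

y_0 = S_0(0) = a_0 = 1
y_1 = S_1(0) = a_1 = 5
y_2 = S_1(1) = 0
t_q=1 is in segment 0 (τ=1); S_0(τ)=19/4

y_0=1 y_1=5 y_2=0
S(1) = 19/4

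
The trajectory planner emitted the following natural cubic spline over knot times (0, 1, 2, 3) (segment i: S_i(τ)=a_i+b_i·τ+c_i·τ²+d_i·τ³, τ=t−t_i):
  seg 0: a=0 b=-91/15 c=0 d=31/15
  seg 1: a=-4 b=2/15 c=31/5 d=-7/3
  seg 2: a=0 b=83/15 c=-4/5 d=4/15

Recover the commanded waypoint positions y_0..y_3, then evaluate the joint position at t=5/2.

y_0=0 y_1=-4 y_2=0 y_3=5
S(5/2) = 13/5

y_0 = S_0(0) = a_0 = 0
y_1 = S_1(0) = a_1 = -4
y_2 = S_2(0) = a_2 = 0
y_3 = S_2(1) = 5
t_q=5/2 is in segment 2 (τ=1/2); S_2(τ)=13/5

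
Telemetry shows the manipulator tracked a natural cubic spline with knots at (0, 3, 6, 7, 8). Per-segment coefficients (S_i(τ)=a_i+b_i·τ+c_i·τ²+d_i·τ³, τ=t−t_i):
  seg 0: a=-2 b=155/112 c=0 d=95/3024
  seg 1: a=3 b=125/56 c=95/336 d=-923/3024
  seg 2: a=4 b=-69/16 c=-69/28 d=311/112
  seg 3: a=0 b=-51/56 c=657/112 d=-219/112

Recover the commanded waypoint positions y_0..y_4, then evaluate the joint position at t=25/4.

y_0 = S_0(0) = a_0 = -2
y_1 = S_1(0) = a_1 = 3
y_2 = S_2(0) = a_2 = 4
y_3 = S_3(0) = a_3 = 0
y_4 = S_3(1) = 3
t_q=25/4 is in segment 2 (τ=1/4); S_2(τ)=20151/7168

y_0=-2 y_1=3 y_2=4 y_3=0 y_4=3
S(25/4) = 20151/7168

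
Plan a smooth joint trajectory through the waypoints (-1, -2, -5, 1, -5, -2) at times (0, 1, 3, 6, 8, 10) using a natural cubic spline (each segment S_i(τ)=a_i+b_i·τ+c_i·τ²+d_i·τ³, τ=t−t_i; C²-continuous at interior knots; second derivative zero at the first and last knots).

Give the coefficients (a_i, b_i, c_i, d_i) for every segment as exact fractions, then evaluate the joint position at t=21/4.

Δ: Δ0=-1, Δ1=-3/2, Δ2=2, Δ3=-3, Δ4=3/2
row 1: diag=6, rhs=-3; c'=1/3, d'=-1/2
row 2: denom=10−2·1/3=28/3; d'=(21−2·-1/2)/(28/3)=33/14
row 3: denom=10−3·9/28=253/28; d'=(-30−3·33/14)/(253/28)=-1038/253
row 4: denom=8−2·56/253=1912/253; d'=(27−2·-1038/253)/(1912/253)=8907/1912
back: M4=8907/1912
back: M3=-1038/253−56/253·8907/1912=-1227/239
back: M2=33/14−9/28·-1227/239=3831/956
back: M1=-1/2−1/3·3831/956=-1755/956
M: M0=0, M1=-1755/956, M2=3831/956, M3=-1227/239, M4=8907/1912, M5=0
seg 0: a=-1, c=M0/2=0, d=(M1−M0)/(6·1)=-585/1912, b=Δ0−h0·(2M0+M1)/6=-1327/1912
seg 1: a=-2, c=M1/2=-1755/1912, d=(M2−M1)/(6·2)=931/1912, b=Δ1−h1·(2M1+M2)/6=-1541/956
seg 2: a=-5, c=M2/2=3831/1912, d=(M3−M2)/(6·3)=-971/1912, b=Δ2−h2·(2M2+M3)/6=535/956
seg 3: a=1, c=M3/2=-1227/478, d=(M4−M3)/(6·2)=6241/7648, b=Δ3−h3·(2M3+M4)/6=-2161/1912
seg 4: a=-5, c=M4/2=8907/3824, d=(M5−M4)/(6·2)=-2969/7648, b=Δ4−h4·(2M4+M5)/6=-1535/956
t_q=21/4 → seg 2, τ=9/4; S=-5+535/956·τ+3831/1912·τ²+-971/1912·τ³=75625/122368

  seg 0: a=-1 b=-1327/1912 c=0 d=-585/1912
  seg 1: a=-2 b=-1541/956 c=-1755/1912 d=931/1912
  seg 2: a=-5 b=535/956 c=3831/1912 d=-971/1912
  seg 3: a=1 b=-2161/1912 c=-1227/478 d=6241/7648
  seg 4: a=-5 b=-1535/956 c=8907/3824 d=-2969/7648
S(21/4) = 75625/122368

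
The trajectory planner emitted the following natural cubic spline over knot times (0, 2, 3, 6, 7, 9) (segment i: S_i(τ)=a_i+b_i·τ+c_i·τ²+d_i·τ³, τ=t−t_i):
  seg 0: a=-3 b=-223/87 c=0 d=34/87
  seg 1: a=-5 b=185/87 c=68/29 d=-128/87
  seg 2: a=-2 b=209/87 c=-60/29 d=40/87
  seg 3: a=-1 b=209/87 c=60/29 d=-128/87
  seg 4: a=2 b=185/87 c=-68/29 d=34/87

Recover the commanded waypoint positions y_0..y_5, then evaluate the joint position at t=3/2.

y_0 = S_0(0) = a_0 = -3
y_1 = S_1(0) = a_1 = -5
y_2 = S_2(0) = a_2 = -2
y_3 = S_3(0) = a_3 = -1
y_4 = S_4(0) = a_4 = 2
y_5 = S_4(2) = 0
t_q=3/2 is in segment 0 (τ=3/2); S_0(τ)=-641/116

y_0=-3 y_1=-5 y_2=-2 y_3=-1 y_4=2 y_5=0
S(3/2) = -641/116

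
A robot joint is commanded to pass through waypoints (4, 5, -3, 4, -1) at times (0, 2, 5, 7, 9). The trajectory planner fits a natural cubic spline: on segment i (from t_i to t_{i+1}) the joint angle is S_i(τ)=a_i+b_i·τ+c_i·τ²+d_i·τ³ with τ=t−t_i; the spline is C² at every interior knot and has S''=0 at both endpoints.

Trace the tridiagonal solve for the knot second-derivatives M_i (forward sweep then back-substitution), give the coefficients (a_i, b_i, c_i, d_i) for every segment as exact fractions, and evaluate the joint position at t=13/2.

  seg 0: a=4 b=895/516 c=0 d=-637/2064
  seg 1: a=5 b=-254/129 c=-637/344 d=557/1032
  seg 2: a=-3 b=1541/1032 c=517/172 d=-4133/4128
  seg 3: a=4 b=775/516 c=-2065/688 d=2065/4128
S(13/2) = 28883/11008

Δ: Δ0=1/2, Δ1=-8/3, Δ2=7/2, Δ3=-5/2
row 1: diag=10, rhs=-19; c'=3/10, d'=-19/10
row 2: denom=10−3·3/10=91/10; d'=(37−3·-19/10)/(91/10)=61/13
row 3: denom=8−2·20/91=688/91; d'=(-36−2·61/13)/(688/91)=-2065/344
back: M3=-2065/344
back: M2=61/13−20/91·-2065/344=517/86
back: M1=-19/10−3/10·517/86=-637/172
M: M0=0, M1=-637/172, M2=517/86, M3=-2065/344, M4=0
seg 0: a=4, c=M0/2=0, d=(M1−M0)/(6·2)=-637/2064, b=Δ0−h0·(2M0+M1)/6=895/516
seg 1: a=5, c=M1/2=-637/344, d=(M2−M1)/(6·3)=557/1032, b=Δ1−h1·(2M1+M2)/6=-254/129
seg 2: a=-3, c=M2/2=517/172, d=(M3−M2)/(6·2)=-4133/4128, b=Δ2−h2·(2M2+M3)/6=1541/1032
seg 3: a=4, c=M3/2=-2065/688, d=(M4−M3)/(6·2)=2065/4128, b=Δ3−h3·(2M3+M4)/6=775/516
t_q=13/2 → seg 2, τ=3/2; S=-3+1541/1032·τ+517/172·τ²+-4133/4128·τ³=28883/11008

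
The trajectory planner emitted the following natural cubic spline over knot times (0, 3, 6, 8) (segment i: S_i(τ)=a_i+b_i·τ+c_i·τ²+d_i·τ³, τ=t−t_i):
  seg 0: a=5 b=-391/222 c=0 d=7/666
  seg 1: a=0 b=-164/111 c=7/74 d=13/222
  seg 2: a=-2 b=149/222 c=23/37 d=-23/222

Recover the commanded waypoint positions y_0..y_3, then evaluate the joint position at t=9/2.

y_0=5 y_1=0 y_2=-2 y_3=1
S(9/2) = -1069/592

y_0 = S_0(0) = a_0 = 5
y_1 = S_1(0) = a_1 = 0
y_2 = S_2(0) = a_2 = -2
y_3 = S_2(2) = 1
t_q=9/2 is in segment 1 (τ=3/2); S_1(τ)=-1069/592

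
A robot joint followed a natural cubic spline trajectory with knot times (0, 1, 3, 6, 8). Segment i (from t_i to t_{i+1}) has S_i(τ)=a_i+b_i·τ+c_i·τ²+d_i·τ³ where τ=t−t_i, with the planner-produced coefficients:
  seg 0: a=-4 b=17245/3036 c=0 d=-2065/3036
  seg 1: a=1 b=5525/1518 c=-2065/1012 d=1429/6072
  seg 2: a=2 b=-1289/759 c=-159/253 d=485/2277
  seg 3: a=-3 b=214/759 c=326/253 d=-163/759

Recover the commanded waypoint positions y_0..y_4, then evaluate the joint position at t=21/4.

y_0 = S_0(0) = a_0 = -4
y_1 = S_1(0) = a_1 = 1
y_2 = S_2(0) = a_2 = 2
y_3 = S_3(0) = a_3 = -3
y_4 = S_3(2) = 1
t_q=21/4 is in segment 2 (τ=9/4); S_2(τ)=-41719/16192

y_0=-4 y_1=1 y_2=2 y_3=-3 y_4=1
S(21/4) = -41719/16192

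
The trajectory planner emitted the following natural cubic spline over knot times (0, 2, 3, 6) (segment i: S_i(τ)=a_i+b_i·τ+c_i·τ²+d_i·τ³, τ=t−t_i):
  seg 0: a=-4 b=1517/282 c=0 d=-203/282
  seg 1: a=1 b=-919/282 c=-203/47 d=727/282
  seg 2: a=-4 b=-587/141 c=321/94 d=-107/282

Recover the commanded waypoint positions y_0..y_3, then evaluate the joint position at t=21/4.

y_0 = S_0(0) = a_0 = -4
y_1 = S_1(0) = a_1 = 1
y_2 = S_2(0) = a_2 = -4
y_3 = S_2(3) = 4
t_q=21/4 is in segment 2 (τ=9/4); S_2(τ)=-2413/6016

y_0=-4 y_1=1 y_2=-4 y_3=4
S(21/4) = -2413/6016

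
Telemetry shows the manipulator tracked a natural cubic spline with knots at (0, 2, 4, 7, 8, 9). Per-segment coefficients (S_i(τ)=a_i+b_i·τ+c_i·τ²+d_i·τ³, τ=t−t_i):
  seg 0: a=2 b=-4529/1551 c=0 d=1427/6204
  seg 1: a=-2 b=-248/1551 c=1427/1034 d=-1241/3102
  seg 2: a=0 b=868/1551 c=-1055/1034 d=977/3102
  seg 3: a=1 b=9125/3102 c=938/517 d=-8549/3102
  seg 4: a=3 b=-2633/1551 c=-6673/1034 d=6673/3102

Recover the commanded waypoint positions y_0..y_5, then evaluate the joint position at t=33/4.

y_0 = S_0(0) = a_0 = 2
y_1 = S_1(0) = a_1 = -2
y_2 = S_2(0) = a_2 = 0
y_3 = S_3(0) = a_3 = 1
y_4 = S_4(0) = a_4 = 3
y_5 = S_4(1) = -3
t_q=33/4 is in segment 4 (τ=1/4); S_4(τ)=145975/66176

y_0=2 y_1=-2 y_2=0 y_3=1 y_4=3 y_5=-3
S(33/4) = 145975/66176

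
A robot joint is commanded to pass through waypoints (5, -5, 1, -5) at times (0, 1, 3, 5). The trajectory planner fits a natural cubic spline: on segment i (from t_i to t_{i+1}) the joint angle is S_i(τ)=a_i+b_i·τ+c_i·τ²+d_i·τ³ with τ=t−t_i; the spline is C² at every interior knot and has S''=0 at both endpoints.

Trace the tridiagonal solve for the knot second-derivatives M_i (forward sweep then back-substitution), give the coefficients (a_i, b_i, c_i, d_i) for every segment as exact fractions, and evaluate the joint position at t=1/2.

Δ: Δ0=-10, Δ1=3, Δ2=-3
row 1: diag=6, rhs=78; c'=1/3, d'=13
row 2: denom=8−2·1/3=22/3; d'=(-36−2·13)/(22/3)=-93/11
back: M2=-93/11
back: M1=13−1/3·-93/11=174/11
M: M0=0, M1=174/11, M2=-93/11, M3=0
seg 0: a=5, c=M0/2=0, d=(M1−M0)/(6·1)=29/11, b=Δ0−h0·(2M0+M1)/6=-139/11
seg 1: a=-5, c=M1/2=87/11, d=(M2−M1)/(6·2)=-89/44, b=Δ1−h1·(2M1+M2)/6=-52/11
seg 2: a=1, c=M2/2=-93/22, d=(M3−M2)/(6·2)=31/44, b=Δ2−h2·(2M2+M3)/6=29/11
t_q=1/2 → seg 0, τ=1/2; S=5+-139/11·τ+0·τ²+29/11·τ³=-87/88

  seg 0: a=5 b=-139/11 c=0 d=29/11
  seg 1: a=-5 b=-52/11 c=87/11 d=-89/44
  seg 2: a=1 b=29/11 c=-93/22 d=31/44
S(1/2) = -87/88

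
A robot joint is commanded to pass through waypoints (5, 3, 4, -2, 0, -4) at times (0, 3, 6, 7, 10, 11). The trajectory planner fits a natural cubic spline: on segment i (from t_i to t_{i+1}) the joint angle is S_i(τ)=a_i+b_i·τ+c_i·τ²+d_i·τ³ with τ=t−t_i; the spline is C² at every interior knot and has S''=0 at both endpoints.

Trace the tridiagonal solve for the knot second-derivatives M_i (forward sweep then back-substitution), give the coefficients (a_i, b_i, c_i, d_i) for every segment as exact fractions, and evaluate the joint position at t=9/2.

  seg 0: a=5 b=-907/521 c=0 d=1679/14067
  seg 1: a=3 b=772/521 c=1679/1563 d=-6832/14067
  seg 2: a=4 b=-2702/521 c=-5153/1563 d=3881/1563
  seg 3: a=-2 b=-6769/1563 c=6490/1563 d=-11659/14067
  seg 4: a=0 b=-2806/1563 c=-1723/521 d=1723/1563
S(9/2) = 12505/2084

Δ: Δ0=-2/3, Δ1=1/3, Δ2=-6, Δ3=2/3, Δ4=-4
row 1: diag=12, rhs=6; c'=1/4, d'=1/2
row 2: denom=8−3·1/4=29/4; d'=(-38−3·1/2)/(29/4)=-158/29
row 3: denom=8−1·4/29=228/29; d'=(40−1·-158/29)/(228/29)=659/114
row 4: denom=8−3·29/76=521/76; d'=(-28−3·659/114)/(521/76)=-3446/521
back: M4=-3446/521
back: M3=659/114−29/76·-3446/521=12980/1563
back: M2=-158/29−4/29·12980/1563=-10306/1563
back: M1=1/2−1/4·-10306/1563=3358/1563
M: M0=0, M1=3358/1563, M2=-10306/1563, M3=12980/1563, M4=-3446/521, M5=0
seg 0: a=5, c=M0/2=0, d=(M1−M0)/(6·3)=1679/14067, b=Δ0−h0·(2M0+M1)/6=-907/521
seg 1: a=3, c=M1/2=1679/1563, d=(M2−M1)/(6·3)=-6832/14067, b=Δ1−h1·(2M1+M2)/6=772/521
seg 2: a=4, c=M2/2=-5153/1563, d=(M3−M2)/(6·1)=3881/1563, b=Δ2−h2·(2M2+M3)/6=-2702/521
seg 3: a=-2, c=M3/2=6490/1563, d=(M4−M3)/(6·3)=-11659/14067, b=Δ3−h3·(2M3+M4)/6=-6769/1563
seg 4: a=0, c=M4/2=-1723/521, d=(M5−M4)/(6·1)=1723/1563, b=Δ4−h4·(2M4+M5)/6=-2806/1563
t_q=9/2 → seg 1, τ=3/2; S=3+772/521·τ+1679/1563·τ²+-6832/14067·τ³=12505/2084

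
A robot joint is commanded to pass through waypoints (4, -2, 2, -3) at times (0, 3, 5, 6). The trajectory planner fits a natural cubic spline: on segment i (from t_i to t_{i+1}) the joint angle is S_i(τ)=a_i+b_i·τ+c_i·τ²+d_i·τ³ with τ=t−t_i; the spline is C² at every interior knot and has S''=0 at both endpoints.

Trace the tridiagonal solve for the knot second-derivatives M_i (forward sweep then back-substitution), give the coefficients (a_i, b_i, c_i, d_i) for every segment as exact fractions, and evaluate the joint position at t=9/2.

Δ: Δ0=-2, Δ1=2, Δ2=-5
row 1: diag=10, rhs=24; c'=1/5, d'=12/5
row 2: denom=6−2·1/5=28/5; d'=(-42−2·12/5)/(28/5)=-117/14
back: M2=-117/14
back: M1=12/5−1/5·-117/14=57/14
M: M0=0, M1=57/14, M2=-117/14, M3=0
seg 0: a=4, c=M0/2=0, d=(M1−M0)/(6·3)=19/84, b=Δ0−h0·(2M0+M1)/6=-113/28
seg 1: a=-2, c=M1/2=57/28, d=(M2−M1)/(6·2)=-29/28, b=Δ1−h1·(2M1+M2)/6=29/14
seg 2: a=2, c=M2/2=-117/28, d=(M3−M2)/(6·1)=39/28, b=Δ2−h2·(2M2+M3)/6=-31/14
t_q=9/2 → seg 1, τ=3/2; S=-2+29/14·τ+57/28·τ²+-29/28·τ³=491/224

  seg 0: a=4 b=-113/28 c=0 d=19/84
  seg 1: a=-2 b=29/14 c=57/28 d=-29/28
  seg 2: a=2 b=-31/14 c=-117/28 d=39/28
S(9/2) = 491/224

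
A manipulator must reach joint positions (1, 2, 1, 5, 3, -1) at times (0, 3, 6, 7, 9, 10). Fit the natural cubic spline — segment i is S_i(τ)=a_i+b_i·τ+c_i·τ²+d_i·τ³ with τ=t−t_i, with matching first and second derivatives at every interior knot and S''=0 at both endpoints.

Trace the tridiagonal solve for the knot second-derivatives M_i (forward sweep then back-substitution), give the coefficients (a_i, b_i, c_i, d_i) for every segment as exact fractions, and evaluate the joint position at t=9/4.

  seg 0: a=1 b=239/226 c=0 d=-491/6102
  seg 1: a=2 b=-126/113 c=-491/678 d=2003/6102
  seg 2: a=1 b=769/226 c=252/113 d=-369/226
  seg 3: a=5 b=335/113 c=-603/226 d=155/452
  seg 4: a=3 b=-406/113 c=-69/113 d=23/113
S(9/4) = 35623/14464

Δ: Δ0=1/3, Δ1=-1/3, Δ2=4, Δ3=-1, Δ4=-4
row 1: diag=12, rhs=-4; c'=1/4, d'=-1/3
row 2: denom=8−3·1/4=29/4; d'=(26−3·-1/3)/(29/4)=108/29
row 3: denom=6−1·4/29=170/29; d'=(-30−1·108/29)/(170/29)=-489/85
row 4: denom=6−2·29/85=452/85; d'=(-18−2·-489/85)/(452/85)=-138/113
back: M4=-138/113
back: M3=-489/85−29/85·-138/113=-603/113
back: M2=108/29−4/29·-603/113=504/113
back: M1=-1/3−1/4·504/113=-491/339
M: M0=0, M1=-491/339, M2=504/113, M3=-603/113, M4=-138/113, M5=0
seg 0: a=1, c=M0/2=0, d=(M1−M0)/(6·3)=-491/6102, b=Δ0−h0·(2M0+M1)/6=239/226
seg 1: a=2, c=M1/2=-491/678, d=(M2−M1)/(6·3)=2003/6102, b=Δ1−h1·(2M1+M2)/6=-126/113
seg 2: a=1, c=M2/2=252/113, d=(M3−M2)/(6·1)=-369/226, b=Δ2−h2·(2M2+M3)/6=769/226
seg 3: a=5, c=M3/2=-603/226, d=(M4−M3)/(6·2)=155/452, b=Δ3−h3·(2M3+M4)/6=335/113
seg 4: a=3, c=M4/2=-69/113, d=(M5−M4)/(6·1)=23/113, b=Δ4−h4·(2M4+M5)/6=-406/113
t_q=9/4 → seg 0, τ=9/4; S=1+239/226·τ+0·τ²+-491/6102·τ³=35623/14464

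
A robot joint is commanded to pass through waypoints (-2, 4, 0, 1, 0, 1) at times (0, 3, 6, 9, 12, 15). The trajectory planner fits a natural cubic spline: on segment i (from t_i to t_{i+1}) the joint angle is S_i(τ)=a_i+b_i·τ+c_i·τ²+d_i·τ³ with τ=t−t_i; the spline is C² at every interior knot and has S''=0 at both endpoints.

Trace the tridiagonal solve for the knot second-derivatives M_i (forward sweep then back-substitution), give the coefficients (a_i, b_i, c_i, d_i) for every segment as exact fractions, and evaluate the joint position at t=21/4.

Δ: Δ0=2, Δ1=-4/3, Δ2=1/3, Δ3=-1/3, Δ4=1/3
row 1: diag=12, rhs=-20; c'=1/4, d'=-5/3
row 2: denom=12−3·1/4=45/4; d'=(10−3·-5/3)/(45/4)=4/3
row 3: denom=12−3·4/15=56/5; d'=(-4−3·4/3)/(56/5)=-5/7
row 4: denom=12−3·15/56=627/56; d'=(4−3·-5/7)/(627/56)=344/627
back: M4=344/627
back: M3=-5/7−15/56·344/627=-180/209
back: M2=4/3−4/15·-180/209=980/627
back: M1=-5/3−1/4·980/627=-430/209
M: M0=0, M1=-430/209, M2=980/627, M3=-180/209, M4=344/627, M5=0
seg 0: a=-2, c=M0/2=0, d=(M1−M0)/(6·3)=-215/1881, b=Δ0−h0·(2M0+M1)/6=633/209
seg 1: a=4, c=M1/2=-215/209, d=(M2−M1)/(6·3)=1135/5643, b=Δ1−h1·(2M1+M2)/6=-12/209
seg 2: a=0, c=M2/2=490/627, d=(M3−M2)/(6·3)=-40/297, b=Δ2−h2·(2M2+M3)/6=-167/209
seg 3: a=1, c=M3/2=-90/209, d=(M4−M3)/(6·3)=442/5643, b=Δ3−h3·(2M3+M4)/6=53/209
seg 4: a=0, c=M4/2=172/627, d=(M5−M4)/(6·3)=-172/5643, b=Δ4−h4·(2M4+M5)/6=-45/209
t_q=21/4 → seg 1, τ=9/4; S=4+-12/209·τ+-215/209·τ²+1135/5643·τ³=12761/13376

  seg 0: a=-2 b=633/209 c=0 d=-215/1881
  seg 1: a=4 b=-12/209 c=-215/209 d=1135/5643
  seg 2: a=0 b=-167/209 c=490/627 d=-40/297
  seg 3: a=1 b=53/209 c=-90/209 d=442/5643
  seg 4: a=0 b=-45/209 c=172/627 d=-172/5643
S(21/4) = 12761/13376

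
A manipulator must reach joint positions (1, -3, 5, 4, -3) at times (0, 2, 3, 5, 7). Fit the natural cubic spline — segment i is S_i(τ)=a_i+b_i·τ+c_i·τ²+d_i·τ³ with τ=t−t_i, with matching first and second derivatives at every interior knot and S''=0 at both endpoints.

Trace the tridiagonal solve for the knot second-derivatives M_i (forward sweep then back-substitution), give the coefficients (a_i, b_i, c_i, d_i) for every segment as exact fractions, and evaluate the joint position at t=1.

Δ: Δ0=-2, Δ1=8, Δ2=-1/2, Δ3=-7/2
row 1: diag=6, rhs=60; c'=1/6, d'=10
row 2: denom=6−1·1/6=35/6; d'=(-51−1·10)/(35/6)=-366/35
row 3: denom=8−2·12/35=256/35; d'=(-18−2·-366/35)/(256/35)=51/128
back: M3=51/128
back: M2=-366/35−12/35·51/128=-339/32
back: M1=10−1/6·-339/32=753/64
M: M0=0, M1=753/64, M2=-339/32, M3=51/128, M4=0
seg 0: a=1, c=M0/2=0, d=(M1−M0)/(6·2)=251/256, b=Δ0−h0·(2M0+M1)/6=-379/64
seg 1: a=-3, c=M1/2=753/128, d=(M2−M1)/(6·1)=-477/128, b=Δ1−h1·(2M1+M2)/6=187/32
seg 2: a=5, c=M2/2=-339/64, d=(M3−M2)/(6·2)=469/512, b=Δ2−h2·(2M2+M3)/6=823/128
seg 3: a=4, c=M3/2=51/256, d=(M4−M3)/(6·2)=-17/512, b=Δ3−h3·(2M3+M4)/6=-241/64
t_q=1 → seg 0, τ=1; S=1+-379/64·τ+0·τ²+251/256·τ³=-1009/256

  seg 0: a=1 b=-379/64 c=0 d=251/256
  seg 1: a=-3 b=187/32 c=753/128 d=-477/128
  seg 2: a=5 b=823/128 c=-339/64 d=469/512
  seg 3: a=4 b=-241/64 c=51/256 d=-17/512
S(1) = -1009/256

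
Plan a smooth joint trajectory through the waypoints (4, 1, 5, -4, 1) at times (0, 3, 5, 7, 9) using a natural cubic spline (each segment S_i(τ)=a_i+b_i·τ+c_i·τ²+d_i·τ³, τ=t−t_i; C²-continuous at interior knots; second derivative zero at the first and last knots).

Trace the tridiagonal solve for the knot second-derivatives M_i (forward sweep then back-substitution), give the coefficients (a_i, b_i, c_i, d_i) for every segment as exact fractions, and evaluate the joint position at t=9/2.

  seg 0: a=4 b=-188/71 c=0 d=13/71
  seg 1: a=1 b=163/71 c=117/71 d=-255/284
  seg 2: a=5 b=-134/71 c=-531/142 d=691/568
  seg 3: a=-4 b=-319/142 c=1011/284 d=-337/568
S(9/2) = 11635/2272

Δ: Δ0=-1, Δ1=2, Δ2=-9/2, Δ3=5/2
row 1: diag=10, rhs=18; c'=1/5, d'=9/5
row 2: denom=8−2·1/5=38/5; d'=(-39−2·9/5)/(38/5)=-213/38
row 3: denom=8−2·5/19=142/19; d'=(42−2·-213/38)/(142/19)=1011/142
back: M3=1011/142
back: M2=-213/38−5/19·1011/142=-531/71
back: M1=9/5−1/5·-531/71=234/71
M: M0=0, M1=234/71, M2=-531/71, M3=1011/142, M4=0
seg 0: a=4, c=M0/2=0, d=(M1−M0)/(6·3)=13/71, b=Δ0−h0·(2M0+M1)/6=-188/71
seg 1: a=1, c=M1/2=117/71, d=(M2−M1)/(6·2)=-255/284, b=Δ1−h1·(2M1+M2)/6=163/71
seg 2: a=5, c=M2/2=-531/142, d=(M3−M2)/(6·2)=691/568, b=Δ2−h2·(2M2+M3)/6=-134/71
seg 3: a=-4, c=M3/2=1011/284, d=(M4−M3)/(6·2)=-337/568, b=Δ3−h3·(2M3+M4)/6=-319/142
t_q=9/2 → seg 1, τ=3/2; S=1+163/71·τ+117/71·τ²+-255/284·τ³=11635/2272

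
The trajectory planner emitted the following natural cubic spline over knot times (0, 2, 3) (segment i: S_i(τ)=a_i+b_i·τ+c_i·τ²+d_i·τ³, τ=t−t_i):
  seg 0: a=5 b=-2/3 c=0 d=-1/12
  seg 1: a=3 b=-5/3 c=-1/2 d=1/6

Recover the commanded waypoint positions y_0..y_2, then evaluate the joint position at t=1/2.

y_0=5 y_1=3 y_2=1
S(1/2) = 149/32

y_0 = S_0(0) = a_0 = 5
y_1 = S_1(0) = a_1 = 3
y_2 = S_1(1) = 1
t_q=1/2 is in segment 0 (τ=1/2); S_0(τ)=149/32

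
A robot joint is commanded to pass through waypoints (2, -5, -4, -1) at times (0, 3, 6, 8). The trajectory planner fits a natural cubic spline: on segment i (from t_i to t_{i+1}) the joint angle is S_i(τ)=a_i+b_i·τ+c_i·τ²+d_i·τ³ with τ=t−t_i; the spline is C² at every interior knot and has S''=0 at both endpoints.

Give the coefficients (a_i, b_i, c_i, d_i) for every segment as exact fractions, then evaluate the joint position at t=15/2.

  seg 0: a=2 b=-219/74 c=0 d=139/1998
  seg 1: a=-5 b=-40/37 c=139/222 d=-103/1998
  seg 2: a=-4 b=95/74 c=6/37 d=-1/37
S(15/2) = -533/296

Δ: Δ0=-7/3, Δ1=1/3, Δ2=3/2
row 1: diag=12, rhs=16; c'=1/4, d'=4/3
row 2: denom=10−3·1/4=37/4; d'=(7−3·4/3)/(37/4)=12/37
back: M2=12/37
back: M1=4/3−1/4·12/37=139/111
M: M0=0, M1=139/111, M2=12/37, M3=0
seg 0: a=2, c=M0/2=0, d=(M1−M0)/(6·3)=139/1998, b=Δ0−h0·(2M0+M1)/6=-219/74
seg 1: a=-5, c=M1/2=139/222, d=(M2−M1)/(6·3)=-103/1998, b=Δ1−h1·(2M1+M2)/6=-40/37
seg 2: a=-4, c=M2/2=6/37, d=(M3−M2)/(6·2)=-1/37, b=Δ2−h2·(2M2+M3)/6=95/74
t_q=15/2 → seg 2, τ=3/2; S=-4+95/74·τ+6/37·τ²+-1/37·τ³=-533/296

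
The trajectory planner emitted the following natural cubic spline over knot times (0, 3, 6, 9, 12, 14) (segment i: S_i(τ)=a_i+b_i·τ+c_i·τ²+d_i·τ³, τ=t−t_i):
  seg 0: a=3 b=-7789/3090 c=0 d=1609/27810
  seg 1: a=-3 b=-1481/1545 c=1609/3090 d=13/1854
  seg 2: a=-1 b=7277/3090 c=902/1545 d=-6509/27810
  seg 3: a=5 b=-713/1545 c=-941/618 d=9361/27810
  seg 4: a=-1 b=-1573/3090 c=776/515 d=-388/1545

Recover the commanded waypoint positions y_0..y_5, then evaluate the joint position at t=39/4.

y_0 = S_0(0) = a_0 = 3
y_1 = S_1(0) = a_1 = -3
y_2 = S_2(0) = a_2 = -1
y_3 = S_3(0) = a_3 = 5
y_4 = S_4(0) = a_4 = -1
y_5 = S_4(2) = 2
t_q=39/4 is in segment 3 (τ=3/4); S_3(τ)=51937/13184

y_0=3 y_1=-3 y_2=-1 y_3=5 y_4=-1 y_5=2
S(39/4) = 51937/13184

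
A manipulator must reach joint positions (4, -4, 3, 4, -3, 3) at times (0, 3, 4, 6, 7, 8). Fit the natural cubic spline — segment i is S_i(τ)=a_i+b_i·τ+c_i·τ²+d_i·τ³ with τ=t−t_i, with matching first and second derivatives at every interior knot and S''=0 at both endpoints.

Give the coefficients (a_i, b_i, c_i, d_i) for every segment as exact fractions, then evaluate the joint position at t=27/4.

Δ: Δ0=-8/3, Δ1=7, Δ2=1/2, Δ3=-7, Δ4=6
row 1: diag=8, rhs=58; c'=1/8, d'=29/4
row 2: denom=6−1·1/8=47/8; d'=(-39−1·29/4)/(47/8)=-370/47
row 3: denom=6−2·16/47=250/47; d'=(-45−2·-370/47)/(250/47)=-11/2
row 4: denom=4−1·47/250=953/250; d'=(78−1·-11/2)/(953/250)=20875/953
back: M4=20875/953
back: M3=-11/2−47/250·20875/953=-9166/953
back: M2=-370/47−16/47·-9166/953=-4382/953
back: M1=29/4−1/8·-4382/953=7457/953
M: M0=0, M1=7457/953, M2=-4382/953, M3=-9166/953, M4=20875/953, M5=0
seg 0: a=4, c=M0/2=0, d=(M1−M0)/(6·3)=7457/17154, b=Δ0−h0·(2M0+M1)/6=-37619/5718
seg 1: a=-4, c=M1/2=7457/1906, d=(M2−M1)/(6·1)=-11839/5718, b=Δ1−h1·(2M1+M2)/6=14747/2859
seg 2: a=3, c=M2/2=-2191/953, d=(M3−M2)/(6·2)=-1196/2859, b=Δ2−h2·(2M2+M3)/6=38719/5718
seg 3: a=4, c=M3/2=-4583/953, d=(M4−M3)/(6·1)=30041/5718, b=Δ3−h3·(2M3+M4)/6=-42569/5718
seg 4: a=-3, c=M4/2=20875/1906, d=(M5−M4)/(6·1)=-20875/5718, b=Δ4−h4·(2M4+M5)/6=-3721/2859
t_q=27/4 → seg 3, τ=3/4; S=4+-42569/5718·τ+-4583/953·τ²+30041/5718·τ³=-252775/121984

  seg 0: a=4 b=-37619/5718 c=0 d=7457/17154
  seg 1: a=-4 b=14747/2859 c=7457/1906 d=-11839/5718
  seg 2: a=3 b=38719/5718 c=-2191/953 d=-1196/2859
  seg 3: a=4 b=-42569/5718 c=-4583/953 d=30041/5718
  seg 4: a=-3 b=-3721/2859 c=20875/1906 d=-20875/5718
S(27/4) = -252775/121984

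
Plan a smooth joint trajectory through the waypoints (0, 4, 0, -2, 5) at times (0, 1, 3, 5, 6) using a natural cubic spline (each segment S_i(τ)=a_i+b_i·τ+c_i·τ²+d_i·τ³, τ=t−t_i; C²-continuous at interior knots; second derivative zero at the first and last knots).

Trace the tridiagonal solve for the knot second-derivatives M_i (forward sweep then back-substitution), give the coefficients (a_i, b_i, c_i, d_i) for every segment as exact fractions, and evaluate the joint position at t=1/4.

Δ: Δ0=4, Δ1=-2, Δ2=-1, Δ3=7
row 1: diag=6, rhs=-36; c'=1/3, d'=-6
row 2: denom=8−2·1/3=22/3; d'=(6−2·-6)/(22/3)=27/11
row 3: denom=6−2·3/11=60/11; d'=(48−2·27/11)/(60/11)=79/10
back: M3=79/10
back: M2=27/11−3/11·79/10=3/10
back: M1=-6−1/3·3/10=-61/10
M: M0=0, M1=-61/10, M2=3/10, M3=79/10, M4=0
seg 0: a=0, c=M0/2=0, d=(M1−M0)/(6·1)=-61/60, b=Δ0−h0·(2M0+M1)/6=301/60
seg 1: a=4, c=M1/2=-61/20, d=(M2−M1)/(6·2)=8/15, b=Δ1−h1·(2M1+M2)/6=59/30
seg 2: a=0, c=M2/2=3/20, d=(M3−M2)/(6·2)=19/30, b=Δ2−h2·(2M2+M3)/6=-23/6
seg 3: a=-2, c=M3/2=79/20, d=(M4−M3)/(6·1)=-79/60, b=Δ3−h3·(2M3+M4)/6=131/30
t_q=1/4 → seg 0, τ=1/4; S=0+301/60·τ+0·τ²+-61/60·τ³=317/256

  seg 0: a=0 b=301/60 c=0 d=-61/60
  seg 1: a=4 b=59/30 c=-61/20 d=8/15
  seg 2: a=0 b=-23/6 c=3/20 d=19/30
  seg 3: a=-2 b=131/30 c=79/20 d=-79/60
S(1/4) = 317/256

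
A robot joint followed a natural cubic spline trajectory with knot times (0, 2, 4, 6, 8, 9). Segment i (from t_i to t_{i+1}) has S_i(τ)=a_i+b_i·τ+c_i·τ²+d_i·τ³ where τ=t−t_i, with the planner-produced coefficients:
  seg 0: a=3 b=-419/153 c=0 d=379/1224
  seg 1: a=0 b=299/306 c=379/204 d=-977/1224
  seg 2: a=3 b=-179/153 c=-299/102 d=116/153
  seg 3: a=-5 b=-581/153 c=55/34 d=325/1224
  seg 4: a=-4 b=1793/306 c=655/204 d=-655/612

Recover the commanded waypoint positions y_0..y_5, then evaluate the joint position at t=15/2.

y_0=3 y_1=0 y_2=3 y_3=-5 y_4=-4 y_5=4
S(15/2) = -20107/3264

y_0 = S_0(0) = a_0 = 3
y_1 = S_1(0) = a_1 = 0
y_2 = S_2(0) = a_2 = 3
y_3 = S_3(0) = a_3 = -5
y_4 = S_4(0) = a_4 = -4
y_5 = S_4(1) = 4
t_q=15/2 is in segment 3 (τ=3/2); S_3(τ)=-20107/3264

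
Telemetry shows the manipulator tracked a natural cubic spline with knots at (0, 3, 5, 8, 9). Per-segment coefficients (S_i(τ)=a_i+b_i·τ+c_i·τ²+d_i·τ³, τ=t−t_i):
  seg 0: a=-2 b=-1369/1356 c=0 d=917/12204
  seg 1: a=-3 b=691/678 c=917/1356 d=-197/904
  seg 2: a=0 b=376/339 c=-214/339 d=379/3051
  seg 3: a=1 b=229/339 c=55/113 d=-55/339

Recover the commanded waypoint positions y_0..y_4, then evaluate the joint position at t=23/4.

y_0 = S_0(0) = a_0 = -2
y_1 = S_1(0) = a_1 = -3
y_2 = S_2(0) = a_2 = 0
y_3 = S_3(0) = a_3 = 1
y_4 = S_3(1) = 2
t_q=23/4 is in segment 2 (τ=3/4); S_2(τ)=3827/7232

y_0=-2 y_1=-3 y_2=0 y_3=1 y_4=2
S(23/4) = 3827/7232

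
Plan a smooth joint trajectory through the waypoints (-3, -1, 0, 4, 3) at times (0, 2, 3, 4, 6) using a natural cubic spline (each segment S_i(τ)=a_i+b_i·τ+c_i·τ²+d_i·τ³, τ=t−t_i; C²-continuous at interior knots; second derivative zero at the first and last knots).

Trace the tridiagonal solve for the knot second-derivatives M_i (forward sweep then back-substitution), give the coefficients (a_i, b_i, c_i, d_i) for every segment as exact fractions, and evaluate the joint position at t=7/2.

  seg 0: a=-3 b=59/44 c=0 d=-15/176
  seg 1: a=-1 b=7/22 c=-45/88 d=105/88
  seg 2: a=0 b=23/8 c=135/44 d=-171/88
  seg 3: a=4 b=35/11 c=-243/88 d=81/176
S(7/2) = 1381/704

Δ: Δ0=1, Δ1=1, Δ2=4, Δ3=-1/2
row 1: diag=6, rhs=0; c'=1/6, d'=0
row 2: denom=4−1·1/6=23/6; d'=(18−1·0)/(23/6)=108/23
row 3: denom=6−1·6/23=132/23; d'=(-27−1·108/23)/(132/23)=-243/44
back: M3=-243/44
back: M2=108/23−6/23·-243/44=135/22
back: M1=0−1/6·135/22=-45/44
M: M0=0, M1=-45/44, M2=135/22, M3=-243/44, M4=0
seg 0: a=-3, c=M0/2=0, d=(M1−M0)/(6·2)=-15/176, b=Δ0−h0·(2M0+M1)/6=59/44
seg 1: a=-1, c=M1/2=-45/88, d=(M2−M1)/(6·1)=105/88, b=Δ1−h1·(2M1+M2)/6=7/22
seg 2: a=0, c=M2/2=135/44, d=(M3−M2)/(6·1)=-171/88, b=Δ2−h2·(2M2+M3)/6=23/8
seg 3: a=4, c=M3/2=-243/88, d=(M4−M3)/(6·2)=81/176, b=Δ3−h3·(2M3+M4)/6=35/11
t_q=7/2 → seg 2, τ=1/2; S=0+23/8·τ+135/44·τ²+-171/88·τ³=1381/704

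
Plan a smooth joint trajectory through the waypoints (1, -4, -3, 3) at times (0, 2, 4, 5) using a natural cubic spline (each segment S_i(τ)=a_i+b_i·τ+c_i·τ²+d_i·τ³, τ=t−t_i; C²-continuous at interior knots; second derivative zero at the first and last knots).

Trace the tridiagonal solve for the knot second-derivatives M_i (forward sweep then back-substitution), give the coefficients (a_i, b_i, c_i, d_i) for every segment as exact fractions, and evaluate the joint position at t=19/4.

Δ: Δ0=-5/2, Δ1=1/2, Δ2=6
row 1: diag=8, rhs=18; c'=1/4, d'=9/4
row 2: denom=6−2·1/4=11/2; d'=(33−2·9/4)/(11/2)=57/11
back: M2=57/11
back: M1=9/4−1/4·57/11=21/22
M: M0=0, M1=21/22, M2=57/11, M3=0
seg 0: a=1, c=M0/2=0, d=(M1−M0)/(6·2)=7/88, b=Δ0−h0·(2M0+M1)/6=-31/11
seg 1: a=-4, c=M1/2=21/44, d=(M2−M1)/(6·2)=31/88, b=Δ1−h1·(2M1+M2)/6=-41/22
seg 2: a=-3, c=M2/2=57/22, d=(M3−M2)/(6·1)=-19/22, b=Δ2−h2·(2M2+M3)/6=47/11
t_q=19/4 → seg 2, τ=3/4; S=-3+47/11·τ+57/22·τ²+-19/22·τ³=1827/1408

  seg 0: a=1 b=-31/11 c=0 d=7/88
  seg 1: a=-4 b=-41/22 c=21/44 d=31/88
  seg 2: a=-3 b=47/11 c=57/22 d=-19/22
S(19/4) = 1827/1408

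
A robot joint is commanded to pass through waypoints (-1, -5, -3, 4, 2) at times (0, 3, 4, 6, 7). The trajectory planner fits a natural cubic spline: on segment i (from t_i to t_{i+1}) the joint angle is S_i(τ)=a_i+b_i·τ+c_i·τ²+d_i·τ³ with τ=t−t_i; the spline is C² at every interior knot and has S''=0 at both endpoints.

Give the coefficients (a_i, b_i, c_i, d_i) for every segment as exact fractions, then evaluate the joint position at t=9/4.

Δ: Δ0=-4/3, Δ1=2, Δ2=7/2, Δ3=-2
row 1: diag=8, rhs=20; c'=1/8, d'=5/2
row 2: denom=6−1·1/8=47/8; d'=(9−1·5/2)/(47/8)=52/47
row 3: denom=6−2·16/47=250/47; d'=(-33−2·52/47)/(250/47)=-331/50
back: M3=-331/50
back: M2=52/47−16/47·-331/50=84/25
back: M1=5/2−1/8·84/25=52/25
M: M0=0, M1=52/25, M2=84/25, M3=-331/50, M4=0
seg 0: a=-1, c=M0/2=0, d=(M1−M0)/(6·3)=26/225, b=Δ0−h0·(2M0+M1)/6=-178/75
seg 1: a=-5, c=M1/2=26/25, d=(M2−M1)/(6·1)=16/75, b=Δ1−h1·(2M1+M2)/6=56/75
seg 2: a=-3, c=M2/2=42/25, d=(M3−M2)/(6·2)=-499/600, b=Δ2−h2·(2M2+M3)/6=52/15
seg 3: a=4, c=M3/2=-331/100, d=(M4−M3)/(6·1)=331/300, b=Δ3−h3·(2M3+M4)/6=31/150
t_q=9/4 → seg 0, τ=9/4; S=-1+-178/75·τ+0·τ²+26/225·τ³=-4019/800

  seg 0: a=-1 b=-178/75 c=0 d=26/225
  seg 1: a=-5 b=56/75 c=26/25 d=16/75
  seg 2: a=-3 b=52/15 c=42/25 d=-499/600
  seg 3: a=4 b=31/150 c=-331/100 d=331/300
S(9/4) = -4019/800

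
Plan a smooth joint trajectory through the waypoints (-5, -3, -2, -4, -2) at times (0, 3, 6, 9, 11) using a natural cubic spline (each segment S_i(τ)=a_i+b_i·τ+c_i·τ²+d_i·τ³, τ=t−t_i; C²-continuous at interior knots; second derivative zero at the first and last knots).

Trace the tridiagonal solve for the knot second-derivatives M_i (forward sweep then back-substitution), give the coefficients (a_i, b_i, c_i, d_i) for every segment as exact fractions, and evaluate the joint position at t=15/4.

Δ: Δ0=2/3, Δ1=1/3, Δ2=-2/3, Δ3=1
row 1: diag=12, rhs=-2; c'=1/4, d'=-1/6
row 2: denom=12−3·1/4=45/4; d'=(-6−3·-1/6)/(45/4)=-22/45
row 3: denom=10−3·4/15=46/5; d'=(10−3·-22/45)/(46/5)=86/69
back: M3=86/69
back: M2=-22/45−4/15·86/69=-170/207
back: M1=-1/6−1/4·-170/207=8/207
M: M0=0, M1=8/207, M2=-170/207, M3=86/69, M4=0
seg 0: a=-5, c=M0/2=0, d=(M1−M0)/(6·3)=4/1863, b=Δ0−h0·(2M0+M1)/6=134/207
seg 1: a=-3, c=M1/2=4/207, d=(M2−M1)/(6·3)=-89/1863, b=Δ1−h1·(2M1+M2)/6=146/207
seg 2: a=-2, c=M2/2=-85/207, d=(M3−M2)/(6·3)=214/1863, b=Δ2−h2·(2M2+M3)/6=-97/207
seg 3: a=-4, c=M3/2=43/69, d=(M4−M3)/(6·2)=-43/414, b=Δ3−h3·(2M3+M4)/6=35/207
t_q=15/4 → seg 1, τ=3/4; S=-3+146/207·τ+4/207·τ²+-89/1863·τ³=-3651/1472

  seg 0: a=-5 b=134/207 c=0 d=4/1863
  seg 1: a=-3 b=146/207 c=4/207 d=-89/1863
  seg 2: a=-2 b=-97/207 c=-85/207 d=214/1863
  seg 3: a=-4 b=35/207 c=43/69 d=-43/414
S(15/4) = -3651/1472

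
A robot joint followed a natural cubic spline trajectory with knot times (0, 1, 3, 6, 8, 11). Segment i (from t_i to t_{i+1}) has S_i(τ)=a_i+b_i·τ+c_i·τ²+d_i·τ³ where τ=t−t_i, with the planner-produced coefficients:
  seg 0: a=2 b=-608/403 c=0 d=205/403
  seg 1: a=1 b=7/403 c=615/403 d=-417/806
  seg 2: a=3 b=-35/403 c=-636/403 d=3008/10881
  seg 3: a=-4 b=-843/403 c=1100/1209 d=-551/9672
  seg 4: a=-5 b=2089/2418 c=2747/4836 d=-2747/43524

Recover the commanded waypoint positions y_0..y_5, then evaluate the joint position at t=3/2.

y_0=2 y_1=1 y_2=3 y_3=-4 y_4=-5 y_5=1
S(3/2) = 8547/6448

y_0 = S_0(0) = a_0 = 2
y_1 = S_1(0) = a_1 = 1
y_2 = S_2(0) = a_2 = 3
y_3 = S_3(0) = a_3 = -4
y_4 = S_4(0) = a_4 = -5
y_5 = S_4(3) = 1
t_q=3/2 is in segment 1 (τ=1/2); S_1(τ)=8547/6448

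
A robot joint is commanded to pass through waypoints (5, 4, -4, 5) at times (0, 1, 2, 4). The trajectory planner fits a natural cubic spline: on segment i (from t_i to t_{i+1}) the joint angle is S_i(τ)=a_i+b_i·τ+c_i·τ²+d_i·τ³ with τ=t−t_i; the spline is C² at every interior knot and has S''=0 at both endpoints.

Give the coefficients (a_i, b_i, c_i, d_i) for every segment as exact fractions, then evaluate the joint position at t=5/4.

Δ: Δ0=-1, Δ1=-8, Δ2=9/2
row 1: diag=4, rhs=-42; c'=1/4, d'=-21/2
row 2: denom=6−1·1/4=23/4; d'=(75−1·-21/2)/(23/4)=342/23
back: M2=342/23
back: M1=-21/2−1/4·342/23=-327/23
M: M0=0, M1=-327/23, M2=342/23, M3=0
seg 0: a=5, c=M0/2=0, d=(M1−M0)/(6·1)=-109/46, b=Δ0−h0·(2M0+M1)/6=63/46
seg 1: a=4, c=M1/2=-327/46, d=(M2−M1)/(6·1)=223/46, b=Δ1−h1·(2M1+M2)/6=-132/23
seg 2: a=-4, c=M2/2=171/23, d=(M3−M2)/(6·2)=-57/46, b=Δ2−h2·(2M2+M3)/6=-249/46
t_q=5/4 → seg 1, τ=1/4; S=4+-132/23·τ+-327/46·τ²+223/46·τ³=6467/2944

  seg 0: a=5 b=63/46 c=0 d=-109/46
  seg 1: a=4 b=-132/23 c=-327/46 d=223/46
  seg 2: a=-4 b=-249/46 c=171/23 d=-57/46
S(5/4) = 6467/2944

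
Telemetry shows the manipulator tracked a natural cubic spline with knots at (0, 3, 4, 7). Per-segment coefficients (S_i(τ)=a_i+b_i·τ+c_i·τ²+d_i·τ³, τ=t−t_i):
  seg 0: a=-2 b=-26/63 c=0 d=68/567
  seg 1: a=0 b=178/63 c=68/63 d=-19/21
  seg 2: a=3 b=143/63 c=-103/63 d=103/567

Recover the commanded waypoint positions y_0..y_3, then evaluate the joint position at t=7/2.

y_0 = S_0(0) = a_0 = -2
y_1 = S_1(0) = a_1 = 0
y_2 = S_2(0) = a_2 = 3
y_3 = S_2(3) = 0
t_q=7/2 is in segment 1 (τ=1/2); S_1(τ)=113/72

y_0=-2 y_1=0 y_2=3 y_3=0
S(7/2) = 113/72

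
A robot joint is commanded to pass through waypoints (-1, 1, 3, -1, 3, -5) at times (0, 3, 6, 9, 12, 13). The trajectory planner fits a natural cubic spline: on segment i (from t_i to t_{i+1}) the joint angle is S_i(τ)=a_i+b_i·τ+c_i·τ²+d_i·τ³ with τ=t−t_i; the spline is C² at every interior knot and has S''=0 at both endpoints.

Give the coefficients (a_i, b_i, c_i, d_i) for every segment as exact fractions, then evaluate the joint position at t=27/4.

Δ: Δ0=2/3, Δ1=2/3, Δ2=-4/3, Δ3=4/3, Δ4=-8
row 1: diag=12, rhs=0; c'=1/4, d'=0
row 2: denom=12−3·1/4=45/4; d'=(-12−3·0)/(45/4)=-16/15
row 3: denom=12−3·4/15=56/5; d'=(16−3·-16/15)/(56/5)=12/7
row 4: denom=8−3·15/56=403/56; d'=(-56−3·12/7)/(403/56)=-3424/403
back: M4=-3424/403
back: M3=12/7−15/56·-3424/403=1608/403
back: M2=-16/15−4/15·1608/403=-2576/1209
back: M1=0−1/4·-2576/1209=644/1209
M: M0=0, M1=644/1209, M2=-2576/1209, M3=1608/403, M4=-3424/403, M5=0
seg 0: a=-1, c=M0/2=0, d=(M1−M0)/(6·3)=322/10881, b=Δ0−h0·(2M0+M1)/6=484/1209
seg 1: a=1, c=M1/2=322/1209, d=(M2−M1)/(6·3)=-1610/10881, b=Δ1−h1·(2M1+M2)/6=1450/1209
seg 2: a=3, c=M2/2=-1288/1209, d=(M3−M2)/(6·3)=3700/10881, b=Δ2−h2·(2M2+M3)/6=-1448/1209
seg 3: a=-1, c=M3/2=804/403, d=(M4−M3)/(6·3)=-2516/3627, b=Δ3−h3·(2M3+M4)/6=148/93
seg 4: a=3, c=M4/2=-1712/403, d=(M5−M4)/(6·1)=1712/1209, b=Δ4−h4·(2M4+M5)/6=-6248/1209
t_q=27/4 → seg 2, τ=3/4; S=3+-1448/1209·τ+-1288/1209·τ²+3700/10881·τ³=10613/6448

  seg 0: a=-1 b=484/1209 c=0 d=322/10881
  seg 1: a=1 b=1450/1209 c=322/1209 d=-1610/10881
  seg 2: a=3 b=-1448/1209 c=-1288/1209 d=3700/10881
  seg 3: a=-1 b=148/93 c=804/403 d=-2516/3627
  seg 4: a=3 b=-6248/1209 c=-1712/403 d=1712/1209
S(27/4) = 10613/6448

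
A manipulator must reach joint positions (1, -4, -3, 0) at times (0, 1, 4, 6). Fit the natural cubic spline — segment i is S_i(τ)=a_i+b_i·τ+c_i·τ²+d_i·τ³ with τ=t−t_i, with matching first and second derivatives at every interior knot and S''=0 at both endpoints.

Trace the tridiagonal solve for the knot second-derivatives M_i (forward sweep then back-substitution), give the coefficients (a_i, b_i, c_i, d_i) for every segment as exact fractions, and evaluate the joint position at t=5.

  seg 0: a=1 b=-2429/426 c=0 d=299/426
  seg 1: a=-4 b=-766/213 c=299/142 d=-113/426
  seg 2: a=-3 b=799/426 c=-20/71 d=10/213
S(5) = -193/142

Δ: Δ0=-5, Δ1=1/3, Δ2=3/2
row 1: diag=8, rhs=32; c'=3/8, d'=4
row 2: denom=10−3·3/8=71/8; d'=(7−3·4)/(71/8)=-40/71
back: M2=-40/71
back: M1=4−3/8·-40/71=299/71
M: M0=0, M1=299/71, M2=-40/71, M3=0
seg 0: a=1, c=M0/2=0, d=(M1−M0)/(6·1)=299/426, b=Δ0−h0·(2M0+M1)/6=-2429/426
seg 1: a=-4, c=M1/2=299/142, d=(M2−M1)/(6·3)=-113/426, b=Δ1−h1·(2M1+M2)/6=-766/213
seg 2: a=-3, c=M2/2=-20/71, d=(M3−M2)/(6·2)=10/213, b=Δ2−h2·(2M2+M3)/6=799/426
t_q=5 → seg 2, τ=1; S=-3+799/426·τ+-20/71·τ²+10/213·τ³=-193/142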